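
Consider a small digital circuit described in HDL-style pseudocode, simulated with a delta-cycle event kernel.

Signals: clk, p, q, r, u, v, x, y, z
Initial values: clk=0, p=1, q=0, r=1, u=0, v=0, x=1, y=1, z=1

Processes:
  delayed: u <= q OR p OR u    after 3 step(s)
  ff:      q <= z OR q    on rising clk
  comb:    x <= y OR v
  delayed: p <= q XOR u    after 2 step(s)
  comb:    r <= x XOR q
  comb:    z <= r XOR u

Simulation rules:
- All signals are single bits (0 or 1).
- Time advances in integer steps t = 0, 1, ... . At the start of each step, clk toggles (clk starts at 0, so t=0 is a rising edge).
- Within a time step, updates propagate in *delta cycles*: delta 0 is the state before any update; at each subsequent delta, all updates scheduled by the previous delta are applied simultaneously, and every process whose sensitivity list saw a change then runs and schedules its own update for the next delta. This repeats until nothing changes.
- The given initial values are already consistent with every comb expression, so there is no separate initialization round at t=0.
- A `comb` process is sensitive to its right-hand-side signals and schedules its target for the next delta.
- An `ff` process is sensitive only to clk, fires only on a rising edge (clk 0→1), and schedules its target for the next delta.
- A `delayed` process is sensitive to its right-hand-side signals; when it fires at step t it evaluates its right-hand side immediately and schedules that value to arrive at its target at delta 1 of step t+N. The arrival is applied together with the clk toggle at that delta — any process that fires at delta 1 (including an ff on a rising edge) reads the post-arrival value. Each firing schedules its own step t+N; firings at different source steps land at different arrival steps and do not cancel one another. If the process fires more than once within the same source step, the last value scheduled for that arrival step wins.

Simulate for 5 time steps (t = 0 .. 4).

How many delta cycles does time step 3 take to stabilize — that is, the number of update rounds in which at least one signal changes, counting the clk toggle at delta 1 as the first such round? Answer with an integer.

t0.Δ0 q=0 v=0 u=0 r=1 y=1 x=1 p=1 clk=0 z=1
t0.Δ1 q=0 v=0 u=0 r=1 y=1 x=1 p=1 clk=1 z=1
t0.Δ2 q=1 v=0 u=0 r=1 y=1 x=1 p=1 clk=1 z=1
t0.Δ3 q=1 v=0 u=0 r=0 y=1 x=1 p=1 clk=1 z=1
t0.Δ4 q=1 v=0 u=0 r=0 y=1 x=1 p=1 clk=1 z=0
t1.Δ0 q=1 v=0 u=0 r=0 y=1 x=1 p=1 clk=1 z=0
t1.Δ1 q=1 v=0 u=0 r=0 y=1 x=1 p=1 clk=0 z=0
t2.Δ0 q=1 v=0 u=0 r=0 y=1 x=1 p=1 clk=0 z=0
t2.Δ1 q=1 v=0 u=0 r=0 y=1 x=1 p=1 clk=1 z=0
t3.Δ0 q=1 v=0 u=0 r=0 y=1 x=1 p=1 clk=1 z=0
t3.Δ1 q=1 v=0 u=1 r=0 y=1 x=1 p=1 clk=0 z=0
t3.Δ2 q=1 v=0 u=1 r=0 y=1 x=1 p=1 clk=0 z=1
t4.Δ0 q=1 v=0 u=1 r=0 y=1 x=1 p=1 clk=0 z=1
t4.Δ1 q=1 v=0 u=1 r=0 y=1 x=1 p=1 clk=1 z=1

2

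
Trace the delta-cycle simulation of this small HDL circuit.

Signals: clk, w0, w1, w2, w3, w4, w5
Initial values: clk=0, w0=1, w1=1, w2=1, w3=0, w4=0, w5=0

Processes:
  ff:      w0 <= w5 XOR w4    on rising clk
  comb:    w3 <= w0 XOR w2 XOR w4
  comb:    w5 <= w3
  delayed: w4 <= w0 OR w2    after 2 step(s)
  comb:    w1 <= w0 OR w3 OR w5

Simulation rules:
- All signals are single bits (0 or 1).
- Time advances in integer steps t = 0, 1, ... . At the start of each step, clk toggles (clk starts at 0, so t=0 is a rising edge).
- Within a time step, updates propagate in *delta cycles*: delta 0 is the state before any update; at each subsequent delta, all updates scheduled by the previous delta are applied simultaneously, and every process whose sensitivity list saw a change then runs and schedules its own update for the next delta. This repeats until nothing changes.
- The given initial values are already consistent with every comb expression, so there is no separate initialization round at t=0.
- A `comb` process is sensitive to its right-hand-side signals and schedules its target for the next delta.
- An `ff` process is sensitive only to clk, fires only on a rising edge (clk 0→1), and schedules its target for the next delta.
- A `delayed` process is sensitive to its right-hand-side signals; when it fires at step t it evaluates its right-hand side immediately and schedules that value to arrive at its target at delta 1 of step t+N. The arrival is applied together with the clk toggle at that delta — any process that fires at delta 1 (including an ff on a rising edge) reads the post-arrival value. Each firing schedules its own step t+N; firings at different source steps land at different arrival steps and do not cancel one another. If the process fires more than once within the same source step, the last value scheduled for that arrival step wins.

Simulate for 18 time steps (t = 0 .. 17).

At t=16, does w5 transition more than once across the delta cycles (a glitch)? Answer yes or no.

no

[bits: clk,w4,w0,w3,w2,w5,w1]
t=0: Δ0=0010101 Δ1=1010101 Δ2=1000101 Δ3=1001100 Δ4=1001111 | 4Δ
t=1: Δ0=1001111 Δ1=0001111 | 1Δ
t=2: Δ0=0001111 Δ1=1101111 Δ2=1100111 Δ3=1100101 Δ4=1100100 | 4Δ
t=3: Δ0=1100100 Δ1=0100100 | 1Δ
t=4: Δ0=0100100 Δ1=1100100 Δ2=1110100 Δ3=1111101 Δ4=1111111 | 4Δ
t=5: Δ0=1111111 Δ1=0111111 | 1Δ
t=6: Δ0=0111111 Δ1=1111111 Δ2=1101111 Δ3=1100111 Δ4=1100101 Δ5=1100100 | 5Δ
t=7: Δ0=1100100 Δ1=0100100 | 1Δ
t=8: Δ0=0100100 Δ1=1100100 Δ2=1110100 Δ3=1111101 Δ4=1111111 | 4Δ
t=9: Δ0=1111111 Δ1=0111111 | 1Δ
t=10: Δ0=0111111 Δ1=1111111 Δ2=1101111 Δ3=1100111 Δ4=1100101 Δ5=1100100 | 5Δ
t=11: Δ0=1100100 Δ1=0100100 | 1Δ
t=12: Δ0=0100100 Δ1=1100100 Δ2=1110100 Δ3=1111101 Δ4=1111111 | 4Δ
t=13: Δ0=1111111 Δ1=0111111 | 1Δ
t=14: Δ0=0111111 Δ1=1111111 Δ2=1101111 Δ3=1100111 Δ4=1100101 Δ5=1100100 | 5Δ
t=15: Δ0=1100100 Δ1=0100100 | 1Δ
t=16: Δ0=0100100 Δ1=1100100 Δ2=1110100 Δ3=1111101 Δ4=1111111 | 4Δ
t=17: Δ0=1111111 Δ1=0111111 | 1Δ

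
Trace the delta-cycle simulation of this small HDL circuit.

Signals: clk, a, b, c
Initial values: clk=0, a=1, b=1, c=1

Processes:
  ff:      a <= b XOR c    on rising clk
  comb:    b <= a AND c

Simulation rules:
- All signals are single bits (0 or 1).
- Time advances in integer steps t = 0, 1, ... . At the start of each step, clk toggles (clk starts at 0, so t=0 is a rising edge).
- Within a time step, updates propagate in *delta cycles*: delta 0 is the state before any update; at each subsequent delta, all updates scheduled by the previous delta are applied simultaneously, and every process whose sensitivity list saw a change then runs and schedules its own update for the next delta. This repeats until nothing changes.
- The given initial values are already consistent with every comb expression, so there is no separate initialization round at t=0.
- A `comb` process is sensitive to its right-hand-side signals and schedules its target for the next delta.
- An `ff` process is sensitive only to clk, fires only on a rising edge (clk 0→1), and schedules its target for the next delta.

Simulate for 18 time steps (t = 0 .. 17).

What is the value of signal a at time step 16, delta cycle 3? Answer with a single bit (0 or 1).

0

t=0 Δ0: clk=0 a=1 b=1 c=1
  Δ1: clk:0→1
  Δ2: a:1→0
  Δ3: b:1→0
  (3Δ to stable)
t=1 Δ0: clk=1 a=0 b=0 c=1
  Δ1: clk:1→0
  (1Δ to stable)
t=2 Δ0: clk=0 a=0 b=0 c=1
  Δ1: clk:0→1
  Δ2: a:0→1
  Δ3: b:0→1
  (3Δ to stable)
t=3 Δ0: clk=1 a=1 b=1 c=1
  Δ1: clk:1→0
  (1Δ to stable)
t=4 Δ0: clk=0 a=1 b=1 c=1
  Δ1: clk:0→1
  Δ2: a:1→0
  Δ3: b:1→0
  (3Δ to stable)
t=5 Δ0: clk=1 a=0 b=0 c=1
  Δ1: clk:1→0
  (1Δ to stable)
t=6 Δ0: clk=0 a=0 b=0 c=1
  Δ1: clk:0→1
  Δ2: a:0→1
  Δ3: b:0→1
  (3Δ to stable)
t=7 Δ0: clk=1 a=1 b=1 c=1
  Δ1: clk:1→0
  (1Δ to stable)
t=8 Δ0: clk=0 a=1 b=1 c=1
  Δ1: clk:0→1
  Δ2: a:1→0
  Δ3: b:1→0
  (3Δ to stable)
t=9 Δ0: clk=1 a=0 b=0 c=1
  Δ1: clk:1→0
  (1Δ to stable)
t=10 Δ0: clk=0 a=0 b=0 c=1
  Δ1: clk:0→1
  Δ2: a:0→1
  Δ3: b:0→1
  (3Δ to stable)
t=11 Δ0: clk=1 a=1 b=1 c=1
  Δ1: clk:1→0
  (1Δ to stable)
t=12 Δ0: clk=0 a=1 b=1 c=1
  Δ1: clk:0→1
  Δ2: a:1→0
  Δ3: b:1→0
  (3Δ to stable)
t=13 Δ0: clk=1 a=0 b=0 c=1
  Δ1: clk:1→0
  (1Δ to stable)
t=14 Δ0: clk=0 a=0 b=0 c=1
  Δ1: clk:0→1
  Δ2: a:0→1
  Δ3: b:0→1
  (3Δ to stable)
t=15 Δ0: clk=1 a=1 b=1 c=1
  Δ1: clk:1→0
  (1Δ to stable)
t=16 Δ0: clk=0 a=1 b=1 c=1
  Δ1: clk:0→1
  Δ2: a:1→0
  Δ3: b:1→0
  (3Δ to stable)
t=17 Δ0: clk=1 a=0 b=0 c=1
  Δ1: clk:1→0
  (1Δ to stable)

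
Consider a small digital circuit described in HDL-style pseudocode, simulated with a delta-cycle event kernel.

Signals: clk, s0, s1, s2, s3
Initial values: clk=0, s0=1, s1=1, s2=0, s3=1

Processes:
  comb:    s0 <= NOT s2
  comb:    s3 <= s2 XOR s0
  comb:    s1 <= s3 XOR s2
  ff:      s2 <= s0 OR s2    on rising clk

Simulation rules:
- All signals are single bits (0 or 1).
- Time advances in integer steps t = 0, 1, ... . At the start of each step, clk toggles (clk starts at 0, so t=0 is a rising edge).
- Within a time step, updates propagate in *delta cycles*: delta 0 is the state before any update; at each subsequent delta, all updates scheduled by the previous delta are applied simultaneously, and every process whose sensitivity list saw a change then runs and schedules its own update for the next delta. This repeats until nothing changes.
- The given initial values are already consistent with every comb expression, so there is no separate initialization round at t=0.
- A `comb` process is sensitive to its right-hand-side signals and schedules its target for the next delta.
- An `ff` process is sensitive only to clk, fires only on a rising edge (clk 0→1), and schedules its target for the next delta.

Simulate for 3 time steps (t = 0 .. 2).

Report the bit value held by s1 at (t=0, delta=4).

1

t0.Δ0 s2=0 s0=1 clk=0 s3=1 s1=1
t0.Δ1 s2=0 s0=1 clk=1 s3=1 s1=1
t0.Δ2 s2=1 s0=1 clk=1 s3=1 s1=1
t0.Δ3 s2=1 s0=0 clk=1 s3=0 s1=0
t0.Δ4 s2=1 s0=0 clk=1 s3=1 s1=1
t0.Δ5 s2=1 s0=0 clk=1 s3=1 s1=0
t1.Δ0 s2=1 s0=0 clk=1 s3=1 s1=0
t1.Δ1 s2=1 s0=0 clk=0 s3=1 s1=0
t2.Δ0 s2=1 s0=0 clk=0 s3=1 s1=0
t2.Δ1 s2=1 s0=0 clk=1 s3=1 s1=0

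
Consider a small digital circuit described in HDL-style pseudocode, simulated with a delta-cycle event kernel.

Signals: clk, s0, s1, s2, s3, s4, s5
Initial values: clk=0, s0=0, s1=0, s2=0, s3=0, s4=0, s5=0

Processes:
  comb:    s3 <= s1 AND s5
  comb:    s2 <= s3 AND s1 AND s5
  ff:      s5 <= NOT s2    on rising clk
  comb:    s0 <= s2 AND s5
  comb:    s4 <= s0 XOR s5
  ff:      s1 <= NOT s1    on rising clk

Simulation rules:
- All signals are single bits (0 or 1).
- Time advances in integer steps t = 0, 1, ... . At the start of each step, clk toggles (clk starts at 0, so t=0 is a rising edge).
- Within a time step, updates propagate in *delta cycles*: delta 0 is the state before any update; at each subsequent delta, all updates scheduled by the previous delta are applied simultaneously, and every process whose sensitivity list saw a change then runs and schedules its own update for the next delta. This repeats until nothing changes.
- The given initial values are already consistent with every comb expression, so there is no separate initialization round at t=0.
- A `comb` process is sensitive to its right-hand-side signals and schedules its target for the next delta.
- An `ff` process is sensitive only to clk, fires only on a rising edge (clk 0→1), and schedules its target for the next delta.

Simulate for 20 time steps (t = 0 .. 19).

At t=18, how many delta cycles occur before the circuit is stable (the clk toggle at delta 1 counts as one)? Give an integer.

[bits: s0,s3,s5,s1,s4,s2,clk]
t=0: Δ0=0000000 Δ1=0000001 Δ2=0011001 Δ3=0111101 Δ4=0111111 Δ5=1111111 Δ6=1111011 | 6Δ
t=1: Δ0=1111011 Δ1=1111010 | 1Δ
t=2: Δ0=1111010 Δ1=1111011 Δ2=1100011 Δ3=0000101 Δ4=0000001 | 4Δ
t=3: Δ0=0000001 Δ1=0000000 | 1Δ
t=4: Δ0=0000000 Δ1=0000001 Δ2=0011001 Δ3=0111101 Δ4=0111111 Δ5=1111111 Δ6=1111011 | 6Δ
t=5: Δ0=1111011 Δ1=1111010 | 1Δ
t=6: Δ0=1111010 Δ1=1111011 Δ2=1100011 Δ3=0000101 Δ4=0000001 | 4Δ
t=7: Δ0=0000001 Δ1=0000000 | 1Δ
t=8: Δ0=0000000 Δ1=0000001 Δ2=0011001 Δ3=0111101 Δ4=0111111 Δ5=1111111 Δ6=1111011 | 6Δ
t=9: Δ0=1111011 Δ1=1111010 | 1Δ
t=10: Δ0=1111010 Δ1=1111011 Δ2=1100011 Δ3=0000101 Δ4=0000001 | 4Δ
t=11: Δ0=0000001 Δ1=0000000 | 1Δ
t=12: Δ0=0000000 Δ1=0000001 Δ2=0011001 Δ3=0111101 Δ4=0111111 Δ5=1111111 Δ6=1111011 | 6Δ
t=13: Δ0=1111011 Δ1=1111010 | 1Δ
t=14: Δ0=1111010 Δ1=1111011 Δ2=1100011 Δ3=0000101 Δ4=0000001 | 4Δ
t=15: Δ0=0000001 Δ1=0000000 | 1Δ
t=16: Δ0=0000000 Δ1=0000001 Δ2=0011001 Δ3=0111101 Δ4=0111111 Δ5=1111111 Δ6=1111011 | 6Δ
t=17: Δ0=1111011 Δ1=1111010 | 1Δ
t=18: Δ0=1111010 Δ1=1111011 Δ2=1100011 Δ3=0000101 Δ4=0000001 | 4Δ
t=19: Δ0=0000001 Δ1=0000000 | 1Δ

4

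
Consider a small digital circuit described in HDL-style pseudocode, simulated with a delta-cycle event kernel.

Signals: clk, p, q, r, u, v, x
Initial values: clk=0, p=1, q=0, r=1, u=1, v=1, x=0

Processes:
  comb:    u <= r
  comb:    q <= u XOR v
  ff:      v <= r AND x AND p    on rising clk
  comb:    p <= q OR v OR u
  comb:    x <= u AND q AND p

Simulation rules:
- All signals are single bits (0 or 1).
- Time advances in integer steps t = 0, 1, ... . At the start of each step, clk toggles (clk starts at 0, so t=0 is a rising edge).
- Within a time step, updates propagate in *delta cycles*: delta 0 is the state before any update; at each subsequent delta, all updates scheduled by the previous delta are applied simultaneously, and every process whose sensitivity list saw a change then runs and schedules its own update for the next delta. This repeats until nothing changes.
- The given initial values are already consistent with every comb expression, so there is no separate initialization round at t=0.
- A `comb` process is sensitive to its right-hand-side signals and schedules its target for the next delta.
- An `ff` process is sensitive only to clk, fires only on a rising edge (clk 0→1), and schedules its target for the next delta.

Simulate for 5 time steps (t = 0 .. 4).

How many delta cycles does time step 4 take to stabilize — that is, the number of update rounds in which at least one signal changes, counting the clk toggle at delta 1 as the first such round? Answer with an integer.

[bits: u,clk,v,q,p,r,x]
t=0: Δ0=1010110 Δ1=1110110 Δ2=1100110 Δ3=1101110 Δ4=1101111 | 4Δ
t=1: Δ0=1101111 Δ1=1001111 | 1Δ
t=2: Δ0=1001111 Δ1=1101111 Δ2=1111111 Δ3=1110111 Δ4=1110110 | 4Δ
t=3: Δ0=1110110 Δ1=1010110 | 1Δ
t=4: Δ0=1010110 Δ1=1110110 Δ2=1100110 Δ3=1101110 Δ4=1101111 | 4Δ

4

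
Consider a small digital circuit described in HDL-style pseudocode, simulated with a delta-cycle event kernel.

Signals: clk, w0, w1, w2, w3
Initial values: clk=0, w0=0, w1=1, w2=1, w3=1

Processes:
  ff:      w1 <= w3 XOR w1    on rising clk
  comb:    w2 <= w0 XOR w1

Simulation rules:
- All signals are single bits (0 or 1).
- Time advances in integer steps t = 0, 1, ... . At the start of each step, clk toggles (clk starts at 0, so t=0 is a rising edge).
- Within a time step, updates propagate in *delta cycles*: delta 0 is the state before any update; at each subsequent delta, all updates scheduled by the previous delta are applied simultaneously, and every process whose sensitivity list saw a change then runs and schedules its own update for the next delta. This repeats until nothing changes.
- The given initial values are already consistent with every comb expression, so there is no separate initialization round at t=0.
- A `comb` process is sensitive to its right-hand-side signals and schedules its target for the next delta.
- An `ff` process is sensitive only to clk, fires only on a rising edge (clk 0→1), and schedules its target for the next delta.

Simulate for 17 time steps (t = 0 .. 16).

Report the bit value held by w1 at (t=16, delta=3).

t=0 Δ0: w0=0 clk=0 w1=1 w3=1 w2=1
  Δ1: clk:0→1
  Δ2: w1:1→0
  Δ3: w2:1→0
  (3Δ to stable)
t=1 Δ0: w0=0 clk=1 w1=0 w3=1 w2=0
  Δ1: clk:1→0
  (1Δ to stable)
t=2 Δ0: w0=0 clk=0 w1=0 w3=1 w2=0
  Δ1: clk:0→1
  Δ2: w1:0→1
  Δ3: w2:0→1
  (3Δ to stable)
t=3 Δ0: w0=0 clk=1 w1=1 w3=1 w2=1
  Δ1: clk:1→0
  (1Δ to stable)
t=4 Δ0: w0=0 clk=0 w1=1 w3=1 w2=1
  Δ1: clk:0→1
  Δ2: w1:1→0
  Δ3: w2:1→0
  (3Δ to stable)
t=5 Δ0: w0=0 clk=1 w1=0 w3=1 w2=0
  Δ1: clk:1→0
  (1Δ to stable)
t=6 Δ0: w0=0 clk=0 w1=0 w3=1 w2=0
  Δ1: clk:0→1
  Δ2: w1:0→1
  Δ3: w2:0→1
  (3Δ to stable)
t=7 Δ0: w0=0 clk=1 w1=1 w3=1 w2=1
  Δ1: clk:1→0
  (1Δ to stable)
t=8 Δ0: w0=0 clk=0 w1=1 w3=1 w2=1
  Δ1: clk:0→1
  Δ2: w1:1→0
  Δ3: w2:1→0
  (3Δ to stable)
t=9 Δ0: w0=0 clk=1 w1=0 w3=1 w2=0
  Δ1: clk:1→0
  (1Δ to stable)
t=10 Δ0: w0=0 clk=0 w1=0 w3=1 w2=0
  Δ1: clk:0→1
  Δ2: w1:0→1
  Δ3: w2:0→1
  (3Δ to stable)
t=11 Δ0: w0=0 clk=1 w1=1 w3=1 w2=1
  Δ1: clk:1→0
  (1Δ to stable)
t=12 Δ0: w0=0 clk=0 w1=1 w3=1 w2=1
  Δ1: clk:0→1
  Δ2: w1:1→0
  Δ3: w2:1→0
  (3Δ to stable)
t=13 Δ0: w0=0 clk=1 w1=0 w3=1 w2=0
  Δ1: clk:1→0
  (1Δ to stable)
t=14 Δ0: w0=0 clk=0 w1=0 w3=1 w2=0
  Δ1: clk:0→1
  Δ2: w1:0→1
  Δ3: w2:0→1
  (3Δ to stable)
t=15 Δ0: w0=0 clk=1 w1=1 w3=1 w2=1
  Δ1: clk:1→0
  (1Δ to stable)
t=16 Δ0: w0=0 clk=0 w1=1 w3=1 w2=1
  Δ1: clk:0→1
  Δ2: w1:1→0
  Δ3: w2:1→0
  (3Δ to stable)

0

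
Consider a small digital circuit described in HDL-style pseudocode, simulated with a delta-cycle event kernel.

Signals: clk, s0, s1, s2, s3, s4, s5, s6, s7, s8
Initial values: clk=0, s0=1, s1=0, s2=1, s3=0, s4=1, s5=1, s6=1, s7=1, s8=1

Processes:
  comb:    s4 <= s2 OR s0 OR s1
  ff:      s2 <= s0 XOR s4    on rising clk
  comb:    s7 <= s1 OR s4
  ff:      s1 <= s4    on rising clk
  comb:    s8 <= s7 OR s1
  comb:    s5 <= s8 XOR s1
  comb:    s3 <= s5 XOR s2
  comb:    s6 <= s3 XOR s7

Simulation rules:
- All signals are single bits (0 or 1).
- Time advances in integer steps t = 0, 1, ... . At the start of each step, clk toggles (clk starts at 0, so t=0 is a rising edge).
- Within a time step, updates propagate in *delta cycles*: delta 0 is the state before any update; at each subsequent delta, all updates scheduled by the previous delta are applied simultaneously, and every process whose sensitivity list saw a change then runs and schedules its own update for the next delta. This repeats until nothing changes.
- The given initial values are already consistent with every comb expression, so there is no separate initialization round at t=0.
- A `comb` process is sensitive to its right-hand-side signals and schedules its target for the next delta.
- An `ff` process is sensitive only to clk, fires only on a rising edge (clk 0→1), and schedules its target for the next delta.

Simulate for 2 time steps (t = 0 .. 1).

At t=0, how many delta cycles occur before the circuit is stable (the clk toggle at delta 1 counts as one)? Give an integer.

5

t=0 Δ0: s8=1 clk=0 s5=1 s3=0 s4=1 s6=1 s2=1 s7=1 s0=1 s1=0
  Δ1: clk:0→1
  Δ2: s2:1→0, s1:0→1
  Δ3: s5:1→0, s3:0→1
  Δ4: s3:1→0, s6:1→0
  Δ5: s6:0→1
  (5Δ to stable)
t=1 Δ0: s8=1 clk=1 s5=0 s3=0 s4=1 s6=1 s2=0 s7=1 s0=1 s1=1
  Δ1: clk:1→0
  (1Δ to stable)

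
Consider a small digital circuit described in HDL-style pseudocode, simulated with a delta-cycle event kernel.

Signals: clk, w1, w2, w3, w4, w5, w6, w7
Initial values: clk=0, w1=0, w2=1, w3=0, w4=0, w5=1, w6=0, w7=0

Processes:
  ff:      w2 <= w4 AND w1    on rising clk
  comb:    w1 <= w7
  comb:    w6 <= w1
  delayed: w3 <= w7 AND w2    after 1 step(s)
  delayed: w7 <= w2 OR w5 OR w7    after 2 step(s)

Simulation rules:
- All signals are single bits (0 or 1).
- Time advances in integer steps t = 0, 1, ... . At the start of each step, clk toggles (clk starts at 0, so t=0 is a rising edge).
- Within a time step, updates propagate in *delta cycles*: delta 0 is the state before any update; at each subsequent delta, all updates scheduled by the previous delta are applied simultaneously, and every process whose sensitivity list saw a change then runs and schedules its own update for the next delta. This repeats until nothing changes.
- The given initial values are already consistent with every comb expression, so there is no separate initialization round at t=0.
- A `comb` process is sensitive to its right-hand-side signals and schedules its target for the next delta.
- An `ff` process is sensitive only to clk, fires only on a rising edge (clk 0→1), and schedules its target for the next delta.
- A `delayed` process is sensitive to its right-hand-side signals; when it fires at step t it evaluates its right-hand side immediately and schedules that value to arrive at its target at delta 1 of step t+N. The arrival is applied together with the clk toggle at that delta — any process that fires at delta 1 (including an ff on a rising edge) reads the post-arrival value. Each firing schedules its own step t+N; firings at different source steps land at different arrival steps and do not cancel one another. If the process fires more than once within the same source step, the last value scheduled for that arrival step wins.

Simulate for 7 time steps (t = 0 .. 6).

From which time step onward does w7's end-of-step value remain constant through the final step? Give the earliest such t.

2

t=0 Δ0: w6=0 w4=0 w5=1 w2=1 w3=0 w7=0 clk=0 w1=0
  Δ1: clk:0→1
  Δ2: w2:1→0
  (2Δ to stable)
t=1 Δ0: w6=0 w4=0 w5=1 w2=0 w3=0 w7=0 clk=1 w1=0
  Δ1: clk:1→0
  (1Δ to stable)
t=2 Δ0: w6=0 w4=0 w5=1 w2=0 w3=0 w7=0 clk=0 w1=0
  Δ1: w7:0→1, clk:0→1
  Δ2: w1:0→1
  Δ3: w6:0→1
  (3Δ to stable)
t=3 Δ0: w6=1 w4=0 w5=1 w2=0 w3=0 w7=1 clk=1 w1=1
  Δ1: clk:1→0
  (1Δ to stable)
t=4 Δ0: w6=1 w4=0 w5=1 w2=0 w3=0 w7=1 clk=0 w1=1
  Δ1: clk:0→1
  (1Δ to stable)
t=5 Δ0: w6=1 w4=0 w5=1 w2=0 w3=0 w7=1 clk=1 w1=1
  Δ1: clk:1→0
  (1Δ to stable)
t=6 Δ0: w6=1 w4=0 w5=1 w2=0 w3=0 w7=1 clk=0 w1=1
  Δ1: clk:0→1
  (1Δ to stable)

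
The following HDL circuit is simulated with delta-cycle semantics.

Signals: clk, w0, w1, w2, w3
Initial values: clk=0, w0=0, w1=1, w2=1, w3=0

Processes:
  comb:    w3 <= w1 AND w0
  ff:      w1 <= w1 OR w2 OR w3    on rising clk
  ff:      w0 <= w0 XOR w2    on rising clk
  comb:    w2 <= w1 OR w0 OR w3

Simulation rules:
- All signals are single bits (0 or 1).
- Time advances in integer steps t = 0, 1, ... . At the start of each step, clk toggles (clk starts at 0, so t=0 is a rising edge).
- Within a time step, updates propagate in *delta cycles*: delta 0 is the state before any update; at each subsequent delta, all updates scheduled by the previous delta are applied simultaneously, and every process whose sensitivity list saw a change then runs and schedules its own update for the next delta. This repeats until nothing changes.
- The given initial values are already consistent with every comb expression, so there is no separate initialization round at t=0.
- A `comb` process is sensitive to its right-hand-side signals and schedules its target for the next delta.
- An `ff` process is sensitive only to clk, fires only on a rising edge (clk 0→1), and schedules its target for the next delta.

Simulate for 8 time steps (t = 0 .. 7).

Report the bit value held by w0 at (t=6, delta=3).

[bits: w1,w2,w3,clk,w0]
t=0: Δ0=11000 Δ1=11010 Δ2=11011 Δ3=11111 | 3Δ
t=1: Δ0=11111 Δ1=11101 | 1Δ
t=2: Δ0=11101 Δ1=11111 Δ2=11110 Δ3=11010 | 3Δ
t=3: Δ0=11010 Δ1=11000 | 1Δ
t=4: Δ0=11000 Δ1=11010 Δ2=11011 Δ3=11111 | 3Δ
t=5: Δ0=11111 Δ1=11101 | 1Δ
t=6: Δ0=11101 Δ1=11111 Δ2=11110 Δ3=11010 | 3Δ
t=7: Δ0=11010 Δ1=11000 | 1Δ

0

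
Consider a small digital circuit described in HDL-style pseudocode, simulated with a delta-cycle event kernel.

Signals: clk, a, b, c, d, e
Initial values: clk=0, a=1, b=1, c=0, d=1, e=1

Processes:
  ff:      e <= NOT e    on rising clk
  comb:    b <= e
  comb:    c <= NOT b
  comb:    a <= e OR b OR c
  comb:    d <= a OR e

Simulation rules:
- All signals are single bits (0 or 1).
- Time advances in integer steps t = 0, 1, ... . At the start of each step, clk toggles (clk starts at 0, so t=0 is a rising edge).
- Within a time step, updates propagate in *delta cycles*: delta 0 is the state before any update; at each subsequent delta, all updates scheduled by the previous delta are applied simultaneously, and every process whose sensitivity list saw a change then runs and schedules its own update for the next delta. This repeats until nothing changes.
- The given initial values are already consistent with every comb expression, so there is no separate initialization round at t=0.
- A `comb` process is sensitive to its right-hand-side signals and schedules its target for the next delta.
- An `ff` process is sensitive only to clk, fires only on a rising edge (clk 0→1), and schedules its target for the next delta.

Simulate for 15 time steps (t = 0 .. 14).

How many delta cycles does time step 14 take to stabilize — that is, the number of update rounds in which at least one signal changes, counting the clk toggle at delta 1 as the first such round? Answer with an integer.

4

t=0 Δ0: d=1 clk=0 e=1 b=1 c=0 a=1
  Δ1: clk:0→1
  Δ2: e:1→0
  Δ3: b:1→0
  Δ4: c:0→1, a:1→0
  Δ5: d:1→0, a:0→1
  Δ6: d:0→1
  (6Δ to stable)
t=1 Δ0: d=1 clk=1 e=0 b=0 c=1 a=1
  Δ1: clk:1→0
  (1Δ to stable)
t=2 Δ0: d=1 clk=0 e=0 b=0 c=1 a=1
  Δ1: clk:0→1
  Δ2: e:0→1
  Δ3: b:0→1
  Δ4: c:1→0
  (4Δ to stable)
t=3 Δ0: d=1 clk=1 e=1 b=1 c=0 a=1
  Δ1: clk:1→0
  (1Δ to stable)
t=4 Δ0: d=1 clk=0 e=1 b=1 c=0 a=1
  Δ1: clk:0→1
  Δ2: e:1→0
  Δ3: b:1→0
  Δ4: c:0→1, a:1→0
  Δ5: d:1→0, a:0→1
  Δ6: d:0→1
  (6Δ to stable)
t=5 Δ0: d=1 clk=1 e=0 b=0 c=1 a=1
  Δ1: clk:1→0
  (1Δ to stable)
t=6 Δ0: d=1 clk=0 e=0 b=0 c=1 a=1
  Δ1: clk:0→1
  Δ2: e:0→1
  Δ3: b:0→1
  Δ4: c:1→0
  (4Δ to stable)
t=7 Δ0: d=1 clk=1 e=1 b=1 c=0 a=1
  Δ1: clk:1→0
  (1Δ to stable)
t=8 Δ0: d=1 clk=0 e=1 b=1 c=0 a=1
  Δ1: clk:0→1
  Δ2: e:1→0
  Δ3: b:1→0
  Δ4: c:0→1, a:1→0
  Δ5: d:1→0, a:0→1
  Δ6: d:0→1
  (6Δ to stable)
t=9 Δ0: d=1 clk=1 e=0 b=0 c=1 a=1
  Δ1: clk:1→0
  (1Δ to stable)
t=10 Δ0: d=1 clk=0 e=0 b=0 c=1 a=1
  Δ1: clk:0→1
  Δ2: e:0→1
  Δ3: b:0→1
  Δ4: c:1→0
  (4Δ to stable)
t=11 Δ0: d=1 clk=1 e=1 b=1 c=0 a=1
  Δ1: clk:1→0
  (1Δ to stable)
t=12 Δ0: d=1 clk=0 e=1 b=1 c=0 a=1
  Δ1: clk:0→1
  Δ2: e:1→0
  Δ3: b:1→0
  Δ4: c:0→1, a:1→0
  Δ5: d:1→0, a:0→1
  Δ6: d:0→1
  (6Δ to stable)
t=13 Δ0: d=1 clk=1 e=0 b=0 c=1 a=1
  Δ1: clk:1→0
  (1Δ to stable)
t=14 Δ0: d=1 clk=0 e=0 b=0 c=1 a=1
  Δ1: clk:0→1
  Δ2: e:0→1
  Δ3: b:0→1
  Δ4: c:1→0
  (4Δ to stable)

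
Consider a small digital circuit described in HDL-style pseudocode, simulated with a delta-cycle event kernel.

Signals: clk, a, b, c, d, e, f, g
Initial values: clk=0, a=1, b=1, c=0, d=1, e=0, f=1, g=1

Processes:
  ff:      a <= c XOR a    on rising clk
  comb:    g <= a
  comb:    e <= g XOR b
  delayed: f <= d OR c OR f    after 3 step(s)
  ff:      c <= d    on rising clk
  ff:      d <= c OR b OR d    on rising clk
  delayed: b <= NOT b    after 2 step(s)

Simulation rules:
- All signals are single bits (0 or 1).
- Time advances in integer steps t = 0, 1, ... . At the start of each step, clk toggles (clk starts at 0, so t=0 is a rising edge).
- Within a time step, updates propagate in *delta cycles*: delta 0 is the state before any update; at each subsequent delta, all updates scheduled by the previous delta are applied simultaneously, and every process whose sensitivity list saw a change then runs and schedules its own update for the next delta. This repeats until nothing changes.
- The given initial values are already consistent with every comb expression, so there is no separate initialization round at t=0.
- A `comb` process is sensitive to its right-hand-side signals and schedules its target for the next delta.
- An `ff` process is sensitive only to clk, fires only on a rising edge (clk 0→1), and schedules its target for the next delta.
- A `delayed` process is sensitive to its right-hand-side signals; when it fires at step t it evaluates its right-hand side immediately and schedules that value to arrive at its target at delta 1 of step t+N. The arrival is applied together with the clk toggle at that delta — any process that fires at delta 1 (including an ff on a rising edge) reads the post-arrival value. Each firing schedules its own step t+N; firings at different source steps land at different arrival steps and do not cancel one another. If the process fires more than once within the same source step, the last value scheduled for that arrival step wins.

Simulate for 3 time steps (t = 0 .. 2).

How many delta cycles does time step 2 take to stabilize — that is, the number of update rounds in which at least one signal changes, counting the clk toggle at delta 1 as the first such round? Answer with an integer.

t=0 Δ0: clk=0 b=1 f=1 e=0 c=0 d=1 g=1 a=1
  Δ1: clk:0→1
  Δ2: c:0→1
  (2Δ to stable)
t=1 Δ0: clk=1 b=1 f=1 e=0 c=1 d=1 g=1 a=1
  Δ1: clk:1→0
  (1Δ to stable)
t=2 Δ0: clk=0 b=1 f=1 e=0 c=1 d=1 g=1 a=1
  Δ1: clk:0→1
  Δ2: a:1→0
  Δ3: g:1→0
  Δ4: e:0→1
  (4Δ to stable)

4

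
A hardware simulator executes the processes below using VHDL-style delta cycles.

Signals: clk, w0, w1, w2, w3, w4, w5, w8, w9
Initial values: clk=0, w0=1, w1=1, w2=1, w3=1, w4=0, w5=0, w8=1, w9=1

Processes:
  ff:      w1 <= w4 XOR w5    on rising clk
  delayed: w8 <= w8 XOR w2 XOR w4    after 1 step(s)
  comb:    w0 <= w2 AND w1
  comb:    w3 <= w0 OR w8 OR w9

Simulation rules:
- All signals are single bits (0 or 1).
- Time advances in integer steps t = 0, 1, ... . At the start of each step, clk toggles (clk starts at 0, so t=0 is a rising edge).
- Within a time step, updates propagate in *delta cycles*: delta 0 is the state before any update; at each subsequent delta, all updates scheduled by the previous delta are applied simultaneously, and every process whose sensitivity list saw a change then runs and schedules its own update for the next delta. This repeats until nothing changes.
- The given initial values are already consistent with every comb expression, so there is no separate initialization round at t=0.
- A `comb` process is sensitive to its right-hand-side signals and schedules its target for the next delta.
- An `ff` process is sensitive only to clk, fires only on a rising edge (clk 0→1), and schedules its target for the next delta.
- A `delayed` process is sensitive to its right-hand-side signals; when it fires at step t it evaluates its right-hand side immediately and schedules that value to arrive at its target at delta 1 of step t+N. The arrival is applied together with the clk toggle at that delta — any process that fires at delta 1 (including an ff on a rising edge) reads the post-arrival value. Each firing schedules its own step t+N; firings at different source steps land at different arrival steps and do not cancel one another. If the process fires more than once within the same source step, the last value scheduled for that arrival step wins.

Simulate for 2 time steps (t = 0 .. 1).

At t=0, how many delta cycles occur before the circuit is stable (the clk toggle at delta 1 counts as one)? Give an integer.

3

[bits: w2,w4,w3,clk,w9,w1,w5,w0,w8]
t=0: Δ0=101011011 Δ1=101111011 Δ2=101110011 Δ3=101110001 | 3Δ
t=1: Δ0=101110001 Δ1=101010001 | 1Δ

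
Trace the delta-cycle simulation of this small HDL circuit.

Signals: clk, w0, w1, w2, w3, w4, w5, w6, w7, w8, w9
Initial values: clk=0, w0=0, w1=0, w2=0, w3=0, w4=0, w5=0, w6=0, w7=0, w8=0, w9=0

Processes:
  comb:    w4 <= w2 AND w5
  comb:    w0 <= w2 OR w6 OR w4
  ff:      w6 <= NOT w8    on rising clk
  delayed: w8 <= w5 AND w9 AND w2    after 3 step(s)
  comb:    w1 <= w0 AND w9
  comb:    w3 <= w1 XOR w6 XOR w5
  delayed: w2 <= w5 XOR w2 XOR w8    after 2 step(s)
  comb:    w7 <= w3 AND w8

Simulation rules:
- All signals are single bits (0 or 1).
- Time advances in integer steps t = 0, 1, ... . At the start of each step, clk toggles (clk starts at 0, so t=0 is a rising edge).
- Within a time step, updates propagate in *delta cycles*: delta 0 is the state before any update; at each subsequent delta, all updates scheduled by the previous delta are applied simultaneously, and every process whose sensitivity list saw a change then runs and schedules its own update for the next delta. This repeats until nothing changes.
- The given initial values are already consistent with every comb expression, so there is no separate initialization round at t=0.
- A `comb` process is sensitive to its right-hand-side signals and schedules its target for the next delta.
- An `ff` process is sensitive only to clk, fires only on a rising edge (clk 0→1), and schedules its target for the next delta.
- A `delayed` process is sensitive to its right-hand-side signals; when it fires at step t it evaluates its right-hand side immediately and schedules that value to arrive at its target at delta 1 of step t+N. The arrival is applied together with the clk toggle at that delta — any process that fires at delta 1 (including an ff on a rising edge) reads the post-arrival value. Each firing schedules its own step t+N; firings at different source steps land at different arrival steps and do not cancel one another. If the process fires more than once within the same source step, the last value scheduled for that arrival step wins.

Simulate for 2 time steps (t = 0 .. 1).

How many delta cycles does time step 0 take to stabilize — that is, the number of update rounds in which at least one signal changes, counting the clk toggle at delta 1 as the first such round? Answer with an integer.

3

t=0 Δ0: w5=0 w0=0 w6=0 w9=0 w7=0 w4=0 w1=0 w3=0 w2=0 w8=0 clk=0
  Δ1: clk:0→1
  Δ2: w6:0→1
  Δ3: w0:0→1, w3:0→1
  (3Δ to stable)
t=1 Δ0: w5=0 w0=1 w6=1 w9=0 w7=0 w4=0 w1=0 w3=1 w2=0 w8=0 clk=1
  Δ1: clk:1→0
  (1Δ to stable)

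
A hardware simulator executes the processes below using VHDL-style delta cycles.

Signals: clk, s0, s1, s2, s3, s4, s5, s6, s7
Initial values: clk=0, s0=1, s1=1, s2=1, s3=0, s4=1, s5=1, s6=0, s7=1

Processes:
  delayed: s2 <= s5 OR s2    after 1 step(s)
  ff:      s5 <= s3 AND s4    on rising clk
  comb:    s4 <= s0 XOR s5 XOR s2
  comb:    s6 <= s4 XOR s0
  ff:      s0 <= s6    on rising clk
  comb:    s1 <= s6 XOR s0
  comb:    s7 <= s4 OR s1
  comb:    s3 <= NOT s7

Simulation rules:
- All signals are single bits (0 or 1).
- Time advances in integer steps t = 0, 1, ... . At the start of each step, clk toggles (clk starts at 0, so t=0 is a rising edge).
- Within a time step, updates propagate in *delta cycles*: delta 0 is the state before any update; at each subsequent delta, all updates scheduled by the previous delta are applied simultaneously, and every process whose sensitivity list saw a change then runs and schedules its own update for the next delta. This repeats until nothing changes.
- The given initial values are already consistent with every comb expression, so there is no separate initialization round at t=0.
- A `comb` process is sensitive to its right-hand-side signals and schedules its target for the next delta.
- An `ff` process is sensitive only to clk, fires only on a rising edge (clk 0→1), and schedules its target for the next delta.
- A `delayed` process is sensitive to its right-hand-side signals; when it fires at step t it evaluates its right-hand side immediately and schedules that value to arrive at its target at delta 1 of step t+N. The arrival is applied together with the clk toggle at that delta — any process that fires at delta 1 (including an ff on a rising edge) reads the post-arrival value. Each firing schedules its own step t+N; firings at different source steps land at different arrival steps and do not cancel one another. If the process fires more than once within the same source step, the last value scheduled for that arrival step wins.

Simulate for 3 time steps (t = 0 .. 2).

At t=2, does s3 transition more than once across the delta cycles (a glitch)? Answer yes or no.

yes

t=0 Δ0: s1=1 s7=1 s6=0 s2=1 s3=0 s4=1 s0=1 clk=0 s5=1
  Δ1: clk:0→1
  Δ2: s0:1→0, s5:1→0
  Δ3: s1:1→0, s6:0→1
  Δ4: s1:0→1
  (4Δ to stable)
t=1 Δ0: s1=1 s7=1 s6=1 s2=1 s3=0 s4=1 s0=0 clk=1 s5=0
  Δ1: clk:1→0
  (1Δ to stable)
t=2 Δ0: s1=1 s7=1 s6=1 s2=1 s3=0 s4=1 s0=0 clk=0 s5=0
  Δ1: clk:0→1
  Δ2: s0:0→1
  Δ3: s1:1→0, s6:1→0, s4:1→0
  Δ4: s1:0→1, s7:1→0, s6:0→1
  Δ5: s1:1→0, s7:0→1, s3:0→1
  Δ6: s7:1→0, s3:1→0
  Δ7: s3:0→1
  (7Δ to stable)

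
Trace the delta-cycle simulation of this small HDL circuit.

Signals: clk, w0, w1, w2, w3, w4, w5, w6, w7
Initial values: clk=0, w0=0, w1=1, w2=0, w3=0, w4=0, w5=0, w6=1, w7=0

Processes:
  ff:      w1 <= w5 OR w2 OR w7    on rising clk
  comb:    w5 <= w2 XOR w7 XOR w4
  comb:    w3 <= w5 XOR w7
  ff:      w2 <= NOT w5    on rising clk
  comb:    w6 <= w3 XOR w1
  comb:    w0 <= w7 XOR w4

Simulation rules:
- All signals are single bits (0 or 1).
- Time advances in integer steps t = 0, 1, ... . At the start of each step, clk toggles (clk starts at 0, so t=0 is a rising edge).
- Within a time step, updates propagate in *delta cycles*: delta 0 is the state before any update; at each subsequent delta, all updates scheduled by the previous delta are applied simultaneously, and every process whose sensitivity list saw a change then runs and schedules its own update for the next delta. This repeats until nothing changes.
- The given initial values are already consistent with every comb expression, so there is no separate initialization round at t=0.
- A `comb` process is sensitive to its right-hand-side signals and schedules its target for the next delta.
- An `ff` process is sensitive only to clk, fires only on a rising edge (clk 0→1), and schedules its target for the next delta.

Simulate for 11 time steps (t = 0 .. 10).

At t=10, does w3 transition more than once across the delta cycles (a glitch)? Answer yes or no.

no

[bits: w5,w4,w2,w3,clk,w1,w6,w7,w0]
t=0: Δ0=000001100 Δ1=000011100 Δ2=001010100 Δ3=101010000 Δ4=101110000 Δ5=101110100 | 5Δ
t=1: Δ0=101110100 Δ1=101100100 | 1Δ
t=2: Δ0=101100100 Δ1=101110100 Δ2=100111100 Δ3=000111000 Δ4=000011000 Δ5=000011100 | 5Δ
t=3: Δ0=000011100 Δ1=000001100 | 1Δ
t=4: Δ0=000001100 Δ1=000011100 Δ2=001010100 Δ3=101010000 Δ4=101110000 Δ5=101110100 | 5Δ
t=5: Δ0=101110100 Δ1=101100100 | 1Δ
t=6: Δ0=101100100 Δ1=101110100 Δ2=100111100 Δ3=000111000 Δ4=000011000 Δ5=000011100 | 5Δ
t=7: Δ0=000011100 Δ1=000001100 | 1Δ
t=8: Δ0=000001100 Δ1=000011100 Δ2=001010100 Δ3=101010000 Δ4=101110000 Δ5=101110100 | 5Δ
t=9: Δ0=101110100 Δ1=101100100 | 1Δ
t=10: Δ0=101100100 Δ1=101110100 Δ2=100111100 Δ3=000111000 Δ4=000011000 Δ5=000011100 | 5Δ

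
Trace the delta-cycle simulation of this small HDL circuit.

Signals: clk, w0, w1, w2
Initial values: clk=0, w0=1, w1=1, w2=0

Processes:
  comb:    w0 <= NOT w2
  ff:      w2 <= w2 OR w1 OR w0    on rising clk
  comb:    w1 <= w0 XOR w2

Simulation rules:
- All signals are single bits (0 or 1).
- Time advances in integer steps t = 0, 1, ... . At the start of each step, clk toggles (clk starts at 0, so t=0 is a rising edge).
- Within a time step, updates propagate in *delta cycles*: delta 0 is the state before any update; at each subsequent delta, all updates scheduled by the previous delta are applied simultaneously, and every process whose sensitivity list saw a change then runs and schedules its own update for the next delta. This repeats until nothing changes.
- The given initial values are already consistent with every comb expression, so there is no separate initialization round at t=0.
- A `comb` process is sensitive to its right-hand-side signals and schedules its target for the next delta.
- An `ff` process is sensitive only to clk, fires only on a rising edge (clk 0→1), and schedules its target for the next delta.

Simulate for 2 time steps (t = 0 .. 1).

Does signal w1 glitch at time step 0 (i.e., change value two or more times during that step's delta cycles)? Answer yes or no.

[bits: clk,w2,w0,w1]
t=0: Δ0=0011 Δ1=1011 Δ2=1111 Δ3=1100 Δ4=1101 | 4Δ
t=1: Δ0=1101 Δ1=0101 | 1Δ

yes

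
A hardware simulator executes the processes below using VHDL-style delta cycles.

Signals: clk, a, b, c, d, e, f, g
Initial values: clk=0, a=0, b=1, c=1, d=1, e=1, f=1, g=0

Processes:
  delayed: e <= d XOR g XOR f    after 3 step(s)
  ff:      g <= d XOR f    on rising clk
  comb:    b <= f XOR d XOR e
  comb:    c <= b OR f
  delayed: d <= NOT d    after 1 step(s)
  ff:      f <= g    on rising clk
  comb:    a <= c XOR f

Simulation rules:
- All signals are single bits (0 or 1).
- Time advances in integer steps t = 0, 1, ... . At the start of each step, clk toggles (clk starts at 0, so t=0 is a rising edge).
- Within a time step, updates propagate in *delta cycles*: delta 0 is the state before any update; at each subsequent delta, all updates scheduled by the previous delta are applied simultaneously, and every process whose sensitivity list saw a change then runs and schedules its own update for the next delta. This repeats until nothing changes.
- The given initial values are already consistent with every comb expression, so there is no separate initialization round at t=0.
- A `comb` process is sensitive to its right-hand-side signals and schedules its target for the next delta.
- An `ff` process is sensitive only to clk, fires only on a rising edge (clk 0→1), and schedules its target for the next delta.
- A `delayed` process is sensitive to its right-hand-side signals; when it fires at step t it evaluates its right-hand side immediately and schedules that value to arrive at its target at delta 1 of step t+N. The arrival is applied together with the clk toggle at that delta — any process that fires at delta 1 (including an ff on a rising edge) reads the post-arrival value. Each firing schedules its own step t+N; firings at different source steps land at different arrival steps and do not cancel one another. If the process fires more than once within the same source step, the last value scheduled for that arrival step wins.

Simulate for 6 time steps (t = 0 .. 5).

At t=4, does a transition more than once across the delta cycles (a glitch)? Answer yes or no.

yes

t=0 Δ0: clk=0 f=1 e=1 d=1 g=0 b=1 a=0 c=1
  Δ1: clk:0→1
  Δ2: f:1→0
  Δ3: b:1→0, a:0→1
  Δ4: c:1→0
  Δ5: a:1→0
  (5Δ to stable)
t=1 Δ0: clk=1 f=0 e=1 d=1 g=0 b=0 a=0 c=0
  Δ1: clk:1→0
  (1Δ to stable)
t=2 Δ0: clk=0 f=0 e=1 d=1 g=0 b=0 a=0 c=0
  Δ1: clk:0→1
  Δ2: g:0→1
  (2Δ to stable)
t=3 Δ0: clk=1 f=0 e=1 d=1 g=1 b=0 a=0 c=0
  Δ1: clk:1→0
  (1Δ to stable)
t=4 Δ0: clk=0 f=0 e=1 d=1 g=1 b=0 a=0 c=0
  Δ1: clk:0→1
  Δ2: f:0→1
  Δ3: b:0→1, a:0→1, c:0→1
  Δ4: a:1→0
  (4Δ to stable)
t=5 Δ0: clk=1 f=1 e=1 d=1 g=1 b=1 a=0 c=1
  Δ1: clk:1→0, e:1→0
  Δ2: b:1→0
  (2Δ to stable)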